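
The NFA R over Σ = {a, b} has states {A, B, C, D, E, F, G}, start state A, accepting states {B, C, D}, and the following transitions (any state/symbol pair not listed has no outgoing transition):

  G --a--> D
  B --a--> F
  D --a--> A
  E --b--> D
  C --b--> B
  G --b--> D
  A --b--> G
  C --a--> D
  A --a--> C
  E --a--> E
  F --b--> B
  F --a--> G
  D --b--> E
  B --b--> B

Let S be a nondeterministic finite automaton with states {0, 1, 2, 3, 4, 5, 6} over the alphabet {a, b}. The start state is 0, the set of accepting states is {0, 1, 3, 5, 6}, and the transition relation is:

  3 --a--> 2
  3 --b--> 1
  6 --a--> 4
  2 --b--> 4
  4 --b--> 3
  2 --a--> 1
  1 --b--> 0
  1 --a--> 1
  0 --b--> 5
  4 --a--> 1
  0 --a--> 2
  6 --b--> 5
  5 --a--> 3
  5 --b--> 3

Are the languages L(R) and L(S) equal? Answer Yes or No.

The string a is accepted by R but rejected by S.
So L(R) ≠ L(S).

No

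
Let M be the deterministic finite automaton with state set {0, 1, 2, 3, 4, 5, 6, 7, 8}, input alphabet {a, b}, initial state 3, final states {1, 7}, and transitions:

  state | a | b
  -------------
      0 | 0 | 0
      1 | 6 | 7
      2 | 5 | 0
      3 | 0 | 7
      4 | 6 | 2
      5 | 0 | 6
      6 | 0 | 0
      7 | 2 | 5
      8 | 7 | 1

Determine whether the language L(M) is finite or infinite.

finite

The useful states (reachable from 3 and able to reach an accepting state) are {3, 7}.
Restricted to these states the transition graph has no cycle, so every accepting path has bounded length and L is finite.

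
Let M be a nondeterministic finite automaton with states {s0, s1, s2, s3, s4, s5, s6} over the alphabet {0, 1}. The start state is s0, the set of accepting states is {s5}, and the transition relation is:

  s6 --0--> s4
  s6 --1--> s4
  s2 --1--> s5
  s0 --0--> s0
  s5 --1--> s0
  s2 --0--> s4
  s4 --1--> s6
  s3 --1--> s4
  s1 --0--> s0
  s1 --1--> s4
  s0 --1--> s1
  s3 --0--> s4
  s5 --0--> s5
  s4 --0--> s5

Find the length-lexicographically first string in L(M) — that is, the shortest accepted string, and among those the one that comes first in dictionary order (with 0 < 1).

A breadth-first search from s0 reaches an accepting state first via the path s0 → s1 → s4 → s5 on input 110.
No string of length < 3 is accepted (BFS exhausts all shorter strings without reaching an accepting state), and 110 is the lexicographically least accepting string of length 3.

110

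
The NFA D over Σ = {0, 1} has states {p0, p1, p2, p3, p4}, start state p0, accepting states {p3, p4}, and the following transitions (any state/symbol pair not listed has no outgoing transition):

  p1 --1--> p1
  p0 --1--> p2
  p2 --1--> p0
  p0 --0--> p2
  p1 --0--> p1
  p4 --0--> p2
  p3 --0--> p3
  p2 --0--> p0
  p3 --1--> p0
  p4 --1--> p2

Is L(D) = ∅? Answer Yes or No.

The states reachable from the start state are {p0, p2}.
None of the accepting states {p3, p4} is reachable, so no string is accepted and L(D) = ∅.

Yes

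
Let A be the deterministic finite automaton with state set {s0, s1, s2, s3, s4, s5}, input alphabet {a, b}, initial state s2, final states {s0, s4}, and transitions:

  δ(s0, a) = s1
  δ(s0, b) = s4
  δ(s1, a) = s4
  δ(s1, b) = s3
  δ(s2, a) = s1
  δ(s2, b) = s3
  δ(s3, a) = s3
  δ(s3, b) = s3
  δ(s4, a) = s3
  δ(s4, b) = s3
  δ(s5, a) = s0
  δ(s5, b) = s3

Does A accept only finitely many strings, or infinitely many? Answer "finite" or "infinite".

finite

The useful states (reachable from s2 and able to reach an accepting state) are {s1, s2, s4}.
Restricted to these states the transition graph has no cycle, so every accepting path has bounded length and L is finite.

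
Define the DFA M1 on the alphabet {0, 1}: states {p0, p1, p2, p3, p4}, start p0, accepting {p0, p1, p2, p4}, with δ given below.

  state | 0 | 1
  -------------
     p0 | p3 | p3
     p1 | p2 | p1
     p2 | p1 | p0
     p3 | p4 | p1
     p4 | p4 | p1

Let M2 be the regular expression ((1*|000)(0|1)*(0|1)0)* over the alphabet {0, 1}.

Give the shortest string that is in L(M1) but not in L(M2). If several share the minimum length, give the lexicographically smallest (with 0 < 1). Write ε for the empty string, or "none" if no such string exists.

01

The string 01 is accepted by M1 but not by M2.
No shorter string lies in the difference, and 01 is the lexicographically first length-2 string in L(M1) \ L(M2).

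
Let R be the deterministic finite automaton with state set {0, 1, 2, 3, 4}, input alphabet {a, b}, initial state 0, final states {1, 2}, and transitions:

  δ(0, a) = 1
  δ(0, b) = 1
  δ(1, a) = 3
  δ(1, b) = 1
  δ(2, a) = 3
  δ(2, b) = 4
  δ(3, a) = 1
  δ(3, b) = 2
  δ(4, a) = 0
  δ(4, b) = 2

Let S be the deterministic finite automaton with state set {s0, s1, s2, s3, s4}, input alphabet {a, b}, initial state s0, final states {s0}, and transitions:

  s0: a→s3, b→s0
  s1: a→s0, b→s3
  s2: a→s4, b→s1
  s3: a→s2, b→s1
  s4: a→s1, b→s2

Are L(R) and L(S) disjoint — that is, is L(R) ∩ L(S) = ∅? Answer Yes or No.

No

The string b is accepted by both R and S.
Hence L(R) ∩ L(S) ≠ ∅.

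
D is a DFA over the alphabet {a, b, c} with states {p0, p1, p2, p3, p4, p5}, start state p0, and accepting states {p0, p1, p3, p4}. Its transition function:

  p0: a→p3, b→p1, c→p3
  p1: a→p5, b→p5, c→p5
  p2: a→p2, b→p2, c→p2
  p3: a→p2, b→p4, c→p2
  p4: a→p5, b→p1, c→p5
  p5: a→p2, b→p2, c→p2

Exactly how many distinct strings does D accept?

8

The useful subgraph on states {p0, p1, p3, p4} is acyclic, so L(D) is finite; the longest accepting path visits 4 useful states, giving maximum string length 3.
Counting accepting paths from p0 by length: 1 of length 0, 3 of length 1, 2 of length 2, 2 of length 3. Total 8.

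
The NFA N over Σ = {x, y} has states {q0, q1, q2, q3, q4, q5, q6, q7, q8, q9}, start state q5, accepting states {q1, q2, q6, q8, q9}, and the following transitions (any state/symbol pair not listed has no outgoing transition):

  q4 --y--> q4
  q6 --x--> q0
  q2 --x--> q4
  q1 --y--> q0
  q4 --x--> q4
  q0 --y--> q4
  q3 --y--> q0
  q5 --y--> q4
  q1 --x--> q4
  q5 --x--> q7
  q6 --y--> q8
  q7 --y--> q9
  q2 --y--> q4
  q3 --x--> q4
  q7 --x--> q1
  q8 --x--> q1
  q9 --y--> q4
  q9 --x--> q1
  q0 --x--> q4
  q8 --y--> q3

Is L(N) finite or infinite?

finite

The useful states (reachable from q5 and able to reach an accepting state) are {q1, q5, q7, q9}.
Restricted to these states the transition graph has no cycle, so every accepting path has bounded length and L is finite.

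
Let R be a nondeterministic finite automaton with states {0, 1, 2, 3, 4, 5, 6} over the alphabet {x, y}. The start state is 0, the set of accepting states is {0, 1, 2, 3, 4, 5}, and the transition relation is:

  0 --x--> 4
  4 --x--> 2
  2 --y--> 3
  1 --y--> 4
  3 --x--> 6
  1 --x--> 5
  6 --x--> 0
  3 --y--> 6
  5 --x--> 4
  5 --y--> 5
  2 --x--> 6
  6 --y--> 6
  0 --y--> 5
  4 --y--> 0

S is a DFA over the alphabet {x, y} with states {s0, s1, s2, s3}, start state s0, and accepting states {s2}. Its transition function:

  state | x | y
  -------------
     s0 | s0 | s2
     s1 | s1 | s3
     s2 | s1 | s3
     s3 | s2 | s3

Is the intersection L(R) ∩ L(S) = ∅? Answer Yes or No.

No

The string y is accepted by both R and S.
Hence L(R) ∩ L(S) ≠ ∅.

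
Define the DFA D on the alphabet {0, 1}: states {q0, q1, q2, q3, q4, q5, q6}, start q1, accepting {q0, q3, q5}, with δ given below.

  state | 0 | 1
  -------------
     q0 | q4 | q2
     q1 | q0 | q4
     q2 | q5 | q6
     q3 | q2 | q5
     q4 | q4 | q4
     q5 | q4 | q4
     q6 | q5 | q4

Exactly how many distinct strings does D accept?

3

The useful subgraph on states {q0, q1, q2, q5, q6} is acyclic, so L(D) is finite; the longest accepting path visits 5 useful states, giving maximum string length 4.
Counting accepting paths from q1 by length: 1 of length 1, 1 of length 3, 1 of length 4. Total 3.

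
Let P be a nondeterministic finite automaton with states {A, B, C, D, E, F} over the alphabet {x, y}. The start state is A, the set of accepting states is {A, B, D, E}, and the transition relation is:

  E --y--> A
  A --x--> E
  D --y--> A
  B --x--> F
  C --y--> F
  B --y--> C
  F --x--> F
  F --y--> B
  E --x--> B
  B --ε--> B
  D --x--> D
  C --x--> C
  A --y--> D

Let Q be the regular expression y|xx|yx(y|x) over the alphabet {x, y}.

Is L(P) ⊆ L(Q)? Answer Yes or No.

The empty string ε is in L(P) but not in L(Q).
So L(P) ⊄ L(Q).

No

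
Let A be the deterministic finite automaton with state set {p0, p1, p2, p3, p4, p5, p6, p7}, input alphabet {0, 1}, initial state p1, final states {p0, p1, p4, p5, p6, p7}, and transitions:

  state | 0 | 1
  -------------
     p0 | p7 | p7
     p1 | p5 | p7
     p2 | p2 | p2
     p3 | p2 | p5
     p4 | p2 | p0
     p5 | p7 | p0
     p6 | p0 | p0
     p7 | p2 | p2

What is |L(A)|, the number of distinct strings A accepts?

The useful subgraph on states {p0, p1, p5, p7} is acyclic, so L(A) is finite; the longest accepting path visits 4 useful states, giving maximum string length 3.
Counting accepting paths from p1 by length: 1 of length 0, 2 of length 1, 2 of length 2, 2 of length 3. Total 7.

7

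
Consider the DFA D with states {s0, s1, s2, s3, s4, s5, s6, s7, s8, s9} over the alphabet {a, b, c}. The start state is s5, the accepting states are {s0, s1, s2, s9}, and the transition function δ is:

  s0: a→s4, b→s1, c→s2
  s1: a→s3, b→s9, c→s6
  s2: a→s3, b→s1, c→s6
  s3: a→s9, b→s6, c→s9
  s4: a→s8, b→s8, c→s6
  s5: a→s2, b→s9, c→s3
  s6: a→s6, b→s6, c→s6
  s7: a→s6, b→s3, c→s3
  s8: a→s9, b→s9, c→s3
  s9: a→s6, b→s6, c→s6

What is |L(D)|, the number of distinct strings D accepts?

The useful subgraph on states {s1, s2, s3, s5, s9} is acyclic, so L(D) is finite; the longest accepting path visits 5 useful states, giving maximum string length 4.
Counting accepting paths from s5 by length: 2 of length 1, 3 of length 2, 3 of length 3, 2 of length 4. Total 10.

10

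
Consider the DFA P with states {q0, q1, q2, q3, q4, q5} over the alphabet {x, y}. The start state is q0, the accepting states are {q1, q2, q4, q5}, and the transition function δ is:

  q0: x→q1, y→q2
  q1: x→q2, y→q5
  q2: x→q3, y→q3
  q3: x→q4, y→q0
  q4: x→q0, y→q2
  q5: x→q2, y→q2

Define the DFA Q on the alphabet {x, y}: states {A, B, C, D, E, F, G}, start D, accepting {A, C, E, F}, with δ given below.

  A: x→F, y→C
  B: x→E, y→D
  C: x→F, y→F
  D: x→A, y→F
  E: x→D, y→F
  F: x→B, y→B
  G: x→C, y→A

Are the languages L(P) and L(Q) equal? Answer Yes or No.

Exploring the product automaton P × Q from the start pair (q0, D), following both machines on each input symbol, reaches 6 state pairs: (q0, D), (q1, A), (q2, F), (q5, C), (q3, B), (q4, E).
P accepts in {q1, q2, q4, q5} and Q accepts in {A, C, E, F}. In every reachable pair the two components are either both accepting — (q1, A), (q2, F), (q5, C), (q4, E) — or both non-accepting, so no string is accepted by exactly one of the machines: L(P) \ L(Q) and L(Q) \ L(P) are both empty.
Hence every string is accepted by P iff it is accepted by Q, and the two languages coincide.

Yes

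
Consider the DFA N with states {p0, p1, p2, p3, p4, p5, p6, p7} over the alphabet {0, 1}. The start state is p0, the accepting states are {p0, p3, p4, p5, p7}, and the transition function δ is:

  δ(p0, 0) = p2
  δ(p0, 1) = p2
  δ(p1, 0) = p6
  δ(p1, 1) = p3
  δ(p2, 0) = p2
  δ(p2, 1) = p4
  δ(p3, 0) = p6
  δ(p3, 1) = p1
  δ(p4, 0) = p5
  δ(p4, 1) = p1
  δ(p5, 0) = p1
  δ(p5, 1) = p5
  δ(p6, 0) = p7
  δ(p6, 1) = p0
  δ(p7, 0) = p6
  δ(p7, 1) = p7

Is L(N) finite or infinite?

State p2 is reachable from the start and can reach an accepting state, and it lies on the cycle p2 → p2.
Traversing that cycle any number of times yields accepted strings of unbounded length, so the language is infinite.

infinite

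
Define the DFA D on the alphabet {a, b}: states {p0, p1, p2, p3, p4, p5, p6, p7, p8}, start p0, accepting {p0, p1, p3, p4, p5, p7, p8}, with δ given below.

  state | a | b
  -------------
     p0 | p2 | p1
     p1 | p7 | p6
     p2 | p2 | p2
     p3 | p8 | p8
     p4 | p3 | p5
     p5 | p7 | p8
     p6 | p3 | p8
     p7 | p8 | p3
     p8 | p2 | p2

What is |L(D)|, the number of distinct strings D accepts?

The useful subgraph on states {p0, p1, p3, p6, p7, p8} is acyclic, so L(D) is finite; the longest accepting path visits 5 useful states, giving maximum string length 4.
Counting accepting paths from p0 by length: 1 of length 0, 1 of length 1, 1 of length 2, 4 of length 3, 4 of length 4. Total 11.

11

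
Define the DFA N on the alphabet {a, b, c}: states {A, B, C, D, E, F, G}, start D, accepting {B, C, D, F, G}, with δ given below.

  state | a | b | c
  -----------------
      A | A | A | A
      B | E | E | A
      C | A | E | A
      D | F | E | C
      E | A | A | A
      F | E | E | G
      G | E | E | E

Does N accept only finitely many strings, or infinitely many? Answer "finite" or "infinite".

finite

The useful states (reachable from D and able to reach an accepting state) are {C, D, F, G}.
Restricted to these states the transition graph has no cycle, so every accepting path has bounded length and L is finite.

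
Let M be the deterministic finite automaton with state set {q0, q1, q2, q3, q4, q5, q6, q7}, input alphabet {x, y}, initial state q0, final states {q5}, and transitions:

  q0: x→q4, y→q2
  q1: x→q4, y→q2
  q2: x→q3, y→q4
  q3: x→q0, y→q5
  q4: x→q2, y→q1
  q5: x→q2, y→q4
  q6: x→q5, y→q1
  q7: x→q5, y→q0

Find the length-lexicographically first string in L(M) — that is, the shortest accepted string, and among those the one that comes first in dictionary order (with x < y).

yxy

A breadth-first search from q0 reaches an accepting state first via the path q0 → q2 → q3 → q5 on input yxy.
No string of length < 3 is accepted (BFS exhausts all shorter strings without reaching an accepting state), and yxy is the lexicographically least accepting string of length 3.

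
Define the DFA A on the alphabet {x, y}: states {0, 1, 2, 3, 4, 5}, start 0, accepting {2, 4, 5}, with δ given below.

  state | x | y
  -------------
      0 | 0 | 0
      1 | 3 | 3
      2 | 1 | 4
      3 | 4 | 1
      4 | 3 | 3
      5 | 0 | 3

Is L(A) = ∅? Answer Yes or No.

The states reachable from the start state are {0}.
None of the accepting states {2, 4, 5} is reachable, so no string is accepted and L(A) = ∅.

Yes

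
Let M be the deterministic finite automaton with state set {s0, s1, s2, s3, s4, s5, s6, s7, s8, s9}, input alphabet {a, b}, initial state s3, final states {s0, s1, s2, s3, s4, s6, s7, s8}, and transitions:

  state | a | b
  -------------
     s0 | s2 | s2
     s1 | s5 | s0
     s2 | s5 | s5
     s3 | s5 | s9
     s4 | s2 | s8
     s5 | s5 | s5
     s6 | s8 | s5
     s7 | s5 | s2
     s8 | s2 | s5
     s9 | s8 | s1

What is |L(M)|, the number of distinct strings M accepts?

7

The useful subgraph on states {s0, s1, s2, s3, s8, s9} is acyclic, so L(M) is finite; the longest accepting path visits 5 useful states, giving maximum string length 4.
Counting accepting paths from s3 by length: 1 of length 0, 2 of length 2, 2 of length 3, 2 of length 4. Total 7.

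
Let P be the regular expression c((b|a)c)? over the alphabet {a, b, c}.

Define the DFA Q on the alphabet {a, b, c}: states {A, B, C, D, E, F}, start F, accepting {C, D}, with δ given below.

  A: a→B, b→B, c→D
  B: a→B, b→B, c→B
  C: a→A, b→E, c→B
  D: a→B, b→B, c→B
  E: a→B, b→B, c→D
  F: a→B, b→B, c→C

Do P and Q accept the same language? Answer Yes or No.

Converting the expression P to a DFA (subset construction, then merging equivalent states) gives the minimal DFA with states {p0, p1, p2, p3, p4}, start state p0, accepting states {p2, p4} and transitions p0: a→p1, b→p1, c→p2; p1: a→p1, b→p1, c→p1; p2: a→p3, b→p3, c→p1; p3: a→p1, b→p1, c→p4; p4: a→p1, b→p1, c→p1.
Exploring the product automaton P × Q from the start pair (p0, F), following both machines on each input symbol, reaches 6 state pairs: (p0, F), (p1, B), (p2, C), (p3, A), (p3, E), (p4, D).
P accepts in {p2, p4} and Q accepts in {C, D}. In every reachable pair the two components are either both accepting — (p2, C), (p4, D) — or both non-accepting, so no string is accepted by exactly one of the machines: L(P) \ L(Q) and L(Q) \ L(P) are both empty.
Hence every string is accepted by P iff it is accepted by Q, and the two languages coincide.

Yes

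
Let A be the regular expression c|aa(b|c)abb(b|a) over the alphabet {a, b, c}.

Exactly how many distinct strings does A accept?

The expression has no Kleene star, so L(A) is finite. Expanding the alternatives gives {c, aababba, aababbb, aacabba, aacabbb}.
That is 1 of length 1, 4 of length 7: 5 strings in all.

5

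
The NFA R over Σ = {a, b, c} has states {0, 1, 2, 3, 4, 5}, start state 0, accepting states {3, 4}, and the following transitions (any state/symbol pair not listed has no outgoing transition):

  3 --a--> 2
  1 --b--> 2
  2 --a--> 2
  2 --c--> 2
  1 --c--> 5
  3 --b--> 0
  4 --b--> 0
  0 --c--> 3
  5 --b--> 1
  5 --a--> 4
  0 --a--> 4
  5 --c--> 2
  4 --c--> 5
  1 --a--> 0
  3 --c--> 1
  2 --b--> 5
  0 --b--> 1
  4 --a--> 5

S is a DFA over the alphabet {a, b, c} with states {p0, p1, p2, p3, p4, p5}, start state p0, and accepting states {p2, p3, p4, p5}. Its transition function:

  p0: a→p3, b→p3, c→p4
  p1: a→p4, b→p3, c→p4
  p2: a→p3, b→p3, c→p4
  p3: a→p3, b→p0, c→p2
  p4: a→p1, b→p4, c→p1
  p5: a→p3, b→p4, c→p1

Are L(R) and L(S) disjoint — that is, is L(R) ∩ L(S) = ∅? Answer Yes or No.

The string a is accepted by both R and S.
Hence L(R) ∩ L(S) ≠ ∅.

No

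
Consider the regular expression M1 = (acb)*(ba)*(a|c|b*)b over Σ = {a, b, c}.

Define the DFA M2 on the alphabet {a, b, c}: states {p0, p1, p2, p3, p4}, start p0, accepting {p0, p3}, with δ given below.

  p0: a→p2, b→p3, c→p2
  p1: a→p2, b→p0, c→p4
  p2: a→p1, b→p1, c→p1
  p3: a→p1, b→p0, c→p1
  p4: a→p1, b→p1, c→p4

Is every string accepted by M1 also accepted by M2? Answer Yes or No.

The string ab is in L(M1) but not in L(M2).
So L(M1) ⊄ L(M2).

No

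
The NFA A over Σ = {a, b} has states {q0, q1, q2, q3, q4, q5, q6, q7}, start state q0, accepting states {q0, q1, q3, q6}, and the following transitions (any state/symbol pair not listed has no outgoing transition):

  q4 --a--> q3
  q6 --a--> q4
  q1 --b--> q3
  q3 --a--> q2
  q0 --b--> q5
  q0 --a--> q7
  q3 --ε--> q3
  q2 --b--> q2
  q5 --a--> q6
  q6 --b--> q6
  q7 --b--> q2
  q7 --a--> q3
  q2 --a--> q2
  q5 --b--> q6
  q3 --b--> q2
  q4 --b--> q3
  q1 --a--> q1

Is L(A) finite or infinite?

State q6 is reachable from the start and can reach an accepting state, and it lies on the cycle q6 → q6.
Traversing that cycle any number of times yields accepted strings of unbounded length, so the language is infinite.

infinite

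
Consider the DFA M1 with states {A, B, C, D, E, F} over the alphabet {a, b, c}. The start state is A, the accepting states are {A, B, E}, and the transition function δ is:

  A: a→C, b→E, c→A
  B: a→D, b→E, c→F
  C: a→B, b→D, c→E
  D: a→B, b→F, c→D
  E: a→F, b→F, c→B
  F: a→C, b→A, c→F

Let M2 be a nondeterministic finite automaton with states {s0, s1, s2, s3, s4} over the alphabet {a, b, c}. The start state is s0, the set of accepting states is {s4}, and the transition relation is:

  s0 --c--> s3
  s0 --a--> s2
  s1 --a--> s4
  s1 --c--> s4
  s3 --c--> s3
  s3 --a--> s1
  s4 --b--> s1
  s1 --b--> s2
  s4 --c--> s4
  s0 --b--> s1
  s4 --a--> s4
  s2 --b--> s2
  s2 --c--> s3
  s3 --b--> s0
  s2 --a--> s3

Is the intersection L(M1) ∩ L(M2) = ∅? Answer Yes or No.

The string bc is accepted by both M1 and M2.
Hence L(M1) ∩ L(M2) ≠ ∅.

No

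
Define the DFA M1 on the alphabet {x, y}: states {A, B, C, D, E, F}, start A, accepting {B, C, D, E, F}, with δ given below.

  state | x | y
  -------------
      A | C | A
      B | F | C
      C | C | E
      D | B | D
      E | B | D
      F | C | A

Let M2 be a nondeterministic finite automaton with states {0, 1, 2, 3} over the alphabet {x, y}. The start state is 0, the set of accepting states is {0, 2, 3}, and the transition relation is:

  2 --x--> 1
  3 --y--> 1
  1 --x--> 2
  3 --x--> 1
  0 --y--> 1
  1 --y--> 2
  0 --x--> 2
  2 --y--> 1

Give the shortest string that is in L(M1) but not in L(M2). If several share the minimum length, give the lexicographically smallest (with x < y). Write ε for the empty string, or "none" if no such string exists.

xx

The string xx is accepted by M1 but not by M2.
No shorter string lies in the difference, and xx is the lexicographically first length-2 string in L(M1) \ L(M2).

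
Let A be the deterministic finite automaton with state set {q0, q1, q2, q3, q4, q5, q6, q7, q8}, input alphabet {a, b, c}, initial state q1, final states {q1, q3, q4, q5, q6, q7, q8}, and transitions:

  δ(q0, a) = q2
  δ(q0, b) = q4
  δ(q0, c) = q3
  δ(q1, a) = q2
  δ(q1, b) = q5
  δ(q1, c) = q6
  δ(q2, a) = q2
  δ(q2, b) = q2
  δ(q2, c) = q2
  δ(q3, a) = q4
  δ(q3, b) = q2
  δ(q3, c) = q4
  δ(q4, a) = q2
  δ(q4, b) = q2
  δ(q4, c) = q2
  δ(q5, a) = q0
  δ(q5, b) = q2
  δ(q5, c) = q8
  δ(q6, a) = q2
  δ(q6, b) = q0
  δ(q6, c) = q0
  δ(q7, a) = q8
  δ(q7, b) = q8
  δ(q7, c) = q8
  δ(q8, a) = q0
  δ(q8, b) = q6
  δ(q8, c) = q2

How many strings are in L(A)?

29

The useful subgraph on states {q0, q1, q3, q4, q5, q6, q8} is acyclic, so L(A) is finite; the longest accepting path visits 7 useful states, giving maximum string length 6.
Counting accepting paths from q1 by length: 1 of length 0, 2 of length 1, 1 of length 2, 7 of length 3, 8 of length 4, 6 of length 5, 4 of length 6. Total 29.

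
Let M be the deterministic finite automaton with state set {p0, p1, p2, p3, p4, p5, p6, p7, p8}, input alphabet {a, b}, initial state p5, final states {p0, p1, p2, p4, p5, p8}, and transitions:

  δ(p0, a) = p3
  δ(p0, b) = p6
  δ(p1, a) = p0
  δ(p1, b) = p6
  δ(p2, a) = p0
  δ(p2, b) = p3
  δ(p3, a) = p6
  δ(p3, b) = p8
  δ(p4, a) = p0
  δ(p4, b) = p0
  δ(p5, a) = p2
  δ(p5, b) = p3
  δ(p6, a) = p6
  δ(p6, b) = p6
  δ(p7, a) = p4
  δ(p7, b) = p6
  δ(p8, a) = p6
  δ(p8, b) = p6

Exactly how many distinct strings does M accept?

The useful subgraph on states {p0, p2, p3, p5, p8} is acyclic, so L(M) is finite; the longest accepting path visits 5 useful states, giving maximum string length 4.
Counting accepting paths from p5 by length: 1 of length 0, 1 of length 1, 2 of length 2, 1 of length 3, 1 of length 4. Total 6.

6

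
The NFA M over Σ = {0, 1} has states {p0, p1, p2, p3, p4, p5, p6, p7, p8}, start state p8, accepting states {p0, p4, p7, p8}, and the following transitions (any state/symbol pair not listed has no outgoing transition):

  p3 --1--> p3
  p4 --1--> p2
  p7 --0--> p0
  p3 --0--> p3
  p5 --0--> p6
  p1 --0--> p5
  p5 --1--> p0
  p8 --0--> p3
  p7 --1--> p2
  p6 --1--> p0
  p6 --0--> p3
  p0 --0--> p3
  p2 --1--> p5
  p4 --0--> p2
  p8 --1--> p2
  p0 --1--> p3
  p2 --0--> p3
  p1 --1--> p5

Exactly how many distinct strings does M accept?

3

The useful subgraph on states {p0, p2, p5, p6, p8} is acyclic, so L(M) is finite; the longest accepting path visits 5 useful states, giving maximum string length 4.
Counting accepting paths from p8 by length: 1 of length 0, 1 of length 3, 1 of length 4. Total 3.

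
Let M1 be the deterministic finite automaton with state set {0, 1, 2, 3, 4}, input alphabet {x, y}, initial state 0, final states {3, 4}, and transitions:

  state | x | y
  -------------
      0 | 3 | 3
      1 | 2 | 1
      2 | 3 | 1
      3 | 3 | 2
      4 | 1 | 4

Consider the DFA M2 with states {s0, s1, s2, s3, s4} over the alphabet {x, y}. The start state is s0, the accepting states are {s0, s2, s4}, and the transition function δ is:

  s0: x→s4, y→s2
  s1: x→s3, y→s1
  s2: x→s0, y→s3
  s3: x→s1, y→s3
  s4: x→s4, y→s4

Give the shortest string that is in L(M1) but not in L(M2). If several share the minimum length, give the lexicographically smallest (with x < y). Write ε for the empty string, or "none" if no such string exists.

The string yyx is accepted by M1 but not by M2.
No shorter string lies in the difference, and yyx is the lexicographically first length-3 string in L(M1) \ L(M2).

yyx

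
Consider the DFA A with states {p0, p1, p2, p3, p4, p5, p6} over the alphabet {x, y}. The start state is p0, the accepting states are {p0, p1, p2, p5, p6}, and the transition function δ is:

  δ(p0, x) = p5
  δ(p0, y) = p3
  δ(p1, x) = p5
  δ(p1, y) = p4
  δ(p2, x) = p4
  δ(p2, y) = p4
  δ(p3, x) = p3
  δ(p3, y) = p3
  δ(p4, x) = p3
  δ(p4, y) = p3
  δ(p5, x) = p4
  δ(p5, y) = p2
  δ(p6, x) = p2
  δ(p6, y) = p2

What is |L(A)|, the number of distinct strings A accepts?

3

The useful subgraph on states {p0, p2, p5} is acyclic, so L(A) is finite; the longest accepting path visits 3 useful states, giving maximum string length 2.
Counting accepting paths from p0 by length: 1 of length 0, 1 of length 1, 1 of length 2. Total 3.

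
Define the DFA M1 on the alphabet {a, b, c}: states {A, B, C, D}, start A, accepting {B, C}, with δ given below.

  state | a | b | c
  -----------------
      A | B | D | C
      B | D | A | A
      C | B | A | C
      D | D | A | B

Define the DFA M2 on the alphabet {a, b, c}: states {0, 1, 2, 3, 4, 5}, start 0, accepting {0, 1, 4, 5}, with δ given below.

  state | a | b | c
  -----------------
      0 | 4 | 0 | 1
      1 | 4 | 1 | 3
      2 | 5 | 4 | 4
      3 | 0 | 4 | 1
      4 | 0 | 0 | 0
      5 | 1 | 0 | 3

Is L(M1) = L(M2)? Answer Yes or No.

No

The string cc is accepted by M1 but rejected by M2.
So L(M1) ≠ L(M2).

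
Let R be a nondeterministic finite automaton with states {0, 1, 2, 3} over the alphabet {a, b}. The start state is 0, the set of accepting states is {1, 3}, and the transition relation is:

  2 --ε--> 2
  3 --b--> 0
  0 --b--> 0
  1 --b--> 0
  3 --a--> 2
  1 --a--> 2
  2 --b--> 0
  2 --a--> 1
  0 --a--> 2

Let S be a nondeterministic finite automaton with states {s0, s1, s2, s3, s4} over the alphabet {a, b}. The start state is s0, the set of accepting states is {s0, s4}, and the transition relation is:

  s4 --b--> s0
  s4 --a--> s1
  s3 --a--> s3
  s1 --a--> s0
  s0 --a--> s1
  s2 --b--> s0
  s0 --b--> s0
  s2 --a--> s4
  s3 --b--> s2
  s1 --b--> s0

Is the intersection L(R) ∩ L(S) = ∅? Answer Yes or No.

No

The string aa is accepted by both R and S.
Hence L(R) ∩ L(S) ≠ ∅.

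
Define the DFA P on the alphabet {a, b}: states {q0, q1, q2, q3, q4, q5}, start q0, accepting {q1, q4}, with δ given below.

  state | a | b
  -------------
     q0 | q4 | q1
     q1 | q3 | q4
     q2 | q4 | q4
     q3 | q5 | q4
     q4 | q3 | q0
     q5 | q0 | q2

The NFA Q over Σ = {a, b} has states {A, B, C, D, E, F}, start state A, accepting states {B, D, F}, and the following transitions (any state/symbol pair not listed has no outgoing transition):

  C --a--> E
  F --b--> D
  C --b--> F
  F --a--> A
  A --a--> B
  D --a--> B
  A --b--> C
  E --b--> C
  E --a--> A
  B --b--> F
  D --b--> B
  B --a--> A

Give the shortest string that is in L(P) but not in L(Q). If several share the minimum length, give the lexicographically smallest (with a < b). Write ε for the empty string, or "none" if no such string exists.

The string b is accepted by P but not by Q.
No shorter string lies in the difference, and b is the lexicographically first length-1 string in L(P) \ L(Q).

b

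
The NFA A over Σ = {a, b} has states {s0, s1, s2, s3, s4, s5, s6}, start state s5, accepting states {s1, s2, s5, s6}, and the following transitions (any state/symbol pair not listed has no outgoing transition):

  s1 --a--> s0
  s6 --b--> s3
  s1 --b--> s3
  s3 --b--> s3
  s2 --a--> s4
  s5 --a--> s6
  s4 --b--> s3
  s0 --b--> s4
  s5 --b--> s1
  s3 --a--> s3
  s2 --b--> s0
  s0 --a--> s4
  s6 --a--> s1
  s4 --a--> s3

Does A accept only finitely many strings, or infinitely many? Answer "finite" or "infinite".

finite

The useful states (reachable from s5 and able to reach an accepting state) are {s1, s5, s6}.
Restricted to these states the transition graph has no cycle, so every accepting path has bounded length and L is finite.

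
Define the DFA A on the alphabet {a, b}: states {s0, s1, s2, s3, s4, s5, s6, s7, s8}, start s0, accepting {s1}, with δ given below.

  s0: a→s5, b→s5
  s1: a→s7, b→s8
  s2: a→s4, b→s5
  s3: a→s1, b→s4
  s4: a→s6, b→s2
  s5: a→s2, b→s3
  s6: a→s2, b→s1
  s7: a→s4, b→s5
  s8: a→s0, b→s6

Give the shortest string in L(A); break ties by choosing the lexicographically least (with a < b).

A breadth-first search from s0 reaches an accepting state first via the path s0 → s5 → s3 → s1 on input aba.
No string of length < 3 is accepted (BFS exhausts all shorter strings without reaching an accepting state), and aba is the lexicographically least accepting string of length 3.

aba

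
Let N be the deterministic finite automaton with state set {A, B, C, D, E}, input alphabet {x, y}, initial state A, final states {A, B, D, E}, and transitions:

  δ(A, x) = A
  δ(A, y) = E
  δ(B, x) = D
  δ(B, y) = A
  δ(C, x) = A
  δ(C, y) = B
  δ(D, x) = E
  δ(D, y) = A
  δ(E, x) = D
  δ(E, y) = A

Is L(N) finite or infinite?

State A is reachable from the start and can reach an accepting state, and it lies on the cycle A → A.
Traversing that cycle any number of times yields accepted strings of unbounded length, so the language is infinite.

infinite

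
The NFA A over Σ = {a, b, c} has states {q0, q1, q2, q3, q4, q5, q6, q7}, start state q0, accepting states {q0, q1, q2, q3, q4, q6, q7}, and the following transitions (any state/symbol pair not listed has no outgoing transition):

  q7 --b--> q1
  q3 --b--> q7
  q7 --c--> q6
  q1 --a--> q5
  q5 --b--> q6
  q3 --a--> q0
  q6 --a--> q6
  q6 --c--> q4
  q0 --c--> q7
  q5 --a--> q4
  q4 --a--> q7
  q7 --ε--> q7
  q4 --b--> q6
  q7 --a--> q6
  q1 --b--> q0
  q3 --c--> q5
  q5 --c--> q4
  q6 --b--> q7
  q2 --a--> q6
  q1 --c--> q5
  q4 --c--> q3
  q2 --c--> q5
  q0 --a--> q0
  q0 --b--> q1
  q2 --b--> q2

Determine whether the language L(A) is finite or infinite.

State q0 is reachable from the start and can reach an accepting state, and it lies on the cycle q0 → q0.
Traversing that cycle any number of times yields accepted strings of unbounded length, so the language is infinite.

infinite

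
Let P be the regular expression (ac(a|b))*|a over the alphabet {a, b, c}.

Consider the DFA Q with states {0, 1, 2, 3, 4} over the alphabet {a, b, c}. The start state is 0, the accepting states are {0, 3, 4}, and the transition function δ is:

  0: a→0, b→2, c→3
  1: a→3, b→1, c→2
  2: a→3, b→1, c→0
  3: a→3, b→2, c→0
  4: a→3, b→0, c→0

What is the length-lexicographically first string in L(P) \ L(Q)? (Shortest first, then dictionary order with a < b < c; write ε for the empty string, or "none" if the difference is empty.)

The string acb is accepted by P but not by Q.
No shorter string lies in the difference, and acb is the lexicographically first length-3 string in L(P) \ L(Q).

acb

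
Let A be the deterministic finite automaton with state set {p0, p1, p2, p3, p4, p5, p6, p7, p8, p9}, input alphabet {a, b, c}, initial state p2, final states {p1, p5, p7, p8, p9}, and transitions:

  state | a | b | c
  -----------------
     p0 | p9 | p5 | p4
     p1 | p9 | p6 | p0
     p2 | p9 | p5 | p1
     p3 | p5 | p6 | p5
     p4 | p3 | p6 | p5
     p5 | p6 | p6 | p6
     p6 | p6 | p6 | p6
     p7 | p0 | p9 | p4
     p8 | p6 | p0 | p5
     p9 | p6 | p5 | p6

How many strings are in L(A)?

The useful subgraph on states {p0, p1, p2, p3, p4, p5, p9} is acyclic, so L(A) is finite; the longest accepting path visits 6 useful states, giving maximum string length 5.
Counting accepting paths from p2 by length: 3 of length 1, 2 of length 2, 3 of length 3, 2 of length 4, 2 of length 5. Total 12.

12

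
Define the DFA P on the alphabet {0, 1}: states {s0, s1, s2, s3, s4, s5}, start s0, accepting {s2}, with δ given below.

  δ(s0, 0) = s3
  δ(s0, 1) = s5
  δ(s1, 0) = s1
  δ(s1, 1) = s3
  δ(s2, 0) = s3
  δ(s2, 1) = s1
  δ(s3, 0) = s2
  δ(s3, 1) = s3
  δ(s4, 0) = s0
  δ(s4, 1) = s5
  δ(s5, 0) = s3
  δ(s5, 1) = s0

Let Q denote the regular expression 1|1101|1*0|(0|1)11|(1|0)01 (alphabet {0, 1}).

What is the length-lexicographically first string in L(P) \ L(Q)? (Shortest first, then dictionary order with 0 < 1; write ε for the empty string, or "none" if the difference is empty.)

The string 00 is accepted by P but not by Q.
No shorter string lies in the difference, and 00 is the lexicographically first length-2 string in L(P) \ L(Q).

00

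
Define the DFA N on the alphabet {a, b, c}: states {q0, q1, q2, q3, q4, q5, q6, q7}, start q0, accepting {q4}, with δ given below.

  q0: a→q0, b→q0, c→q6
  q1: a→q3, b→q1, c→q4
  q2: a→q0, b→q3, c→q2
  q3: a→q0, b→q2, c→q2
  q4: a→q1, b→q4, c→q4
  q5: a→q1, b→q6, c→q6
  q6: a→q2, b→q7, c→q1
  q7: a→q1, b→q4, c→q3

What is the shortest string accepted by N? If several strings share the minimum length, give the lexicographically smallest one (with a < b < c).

A breadth-first search from q0 reaches an accepting state first via the path q0 → q6 → q7 → q4 on input cbb.
No string of length < 3 is accepted (BFS exhausts all shorter strings without reaching an accepting state), and cbb is the lexicographically least accepting string of length 3.

cbb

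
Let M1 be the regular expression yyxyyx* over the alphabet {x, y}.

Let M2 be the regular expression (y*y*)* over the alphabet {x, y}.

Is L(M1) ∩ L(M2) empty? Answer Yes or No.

Converting the expression M1 to a DFA (subset construction, then merging equivalent states) gives the minimal DFA with states {r0, r1, r2, r3, r4, r5, r6}, start state r0, accepting states {r6} and transitions r0: x→r1, y→r2; r1: x→r1, y→r1; r2: x→r1, y→r3; r3: x→r4, y→r1; r4: x→r1, y→r5; r5: x→r1, y→r6; r6: x→r6, y→r1.
Converting the expression M2 to a DFA (subset construction, then merging equivalent states) gives the minimal DFA with states {t0, t1}, start state t0, accepting states {t0} and transitions t0: x→t1, y→t0; t1: x→t1, y→t1.
Exploring the product automaton M1 × M2 from the start pair (r0, t0), following both machines on each input symbol, reaches 8 state pairs: (r0, t0), (r1, t1), (r2, t0), (r3, t0), (r4, t1), (r1, t0), (r5, t1), (r6, t1).
M1 accepts in {r6} and M2 accepts in {t0}; no reachable pair has both components accepting, so no string drives both machines to acceptance simultaneously and L(M1) ∩ L(M2) = ∅.
So no string is accepted by both, and the intersection is empty.

Yes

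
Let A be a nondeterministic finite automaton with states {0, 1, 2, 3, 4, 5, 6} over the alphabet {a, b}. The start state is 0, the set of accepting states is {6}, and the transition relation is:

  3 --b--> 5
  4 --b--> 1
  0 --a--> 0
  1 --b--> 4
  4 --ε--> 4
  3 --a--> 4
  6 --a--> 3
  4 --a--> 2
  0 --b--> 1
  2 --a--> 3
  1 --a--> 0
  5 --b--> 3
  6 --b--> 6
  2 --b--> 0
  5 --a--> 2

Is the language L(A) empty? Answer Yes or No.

The states reachable from the start state are {0, 1, 2, 3, 4, 5}.
None of the accepting states {6} is reachable, so no string is accepted and L(A) = ∅.

Yes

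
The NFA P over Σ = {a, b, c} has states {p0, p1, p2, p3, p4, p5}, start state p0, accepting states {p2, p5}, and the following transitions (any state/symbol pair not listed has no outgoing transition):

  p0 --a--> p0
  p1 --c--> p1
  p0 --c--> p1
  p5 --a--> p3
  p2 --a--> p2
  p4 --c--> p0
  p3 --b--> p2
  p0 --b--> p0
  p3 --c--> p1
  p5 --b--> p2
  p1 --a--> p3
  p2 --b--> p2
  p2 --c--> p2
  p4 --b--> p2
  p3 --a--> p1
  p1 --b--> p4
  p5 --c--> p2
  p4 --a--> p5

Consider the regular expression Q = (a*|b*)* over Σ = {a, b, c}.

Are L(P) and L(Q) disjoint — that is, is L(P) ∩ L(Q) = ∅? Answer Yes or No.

Yes

Converting the expression Q to a DFA (subset construction, then merging equivalent states) gives the minimal DFA with states {q0, q1}, start state q0, accepting states {q0} and transitions q0: a→q0, b→q0, c→q1; q1: a→q1, b→q1, c→q1.
Exploring the product automaton P × Q from the start pair (p0, q0), following both machines on each input symbol, reaches 7 state pairs: (p0, q0), (p1, q1), (p3, q1), (p4, q1), (p2, q1), (p5, q1), (p0, q1).
P accepts in {p2, p5} and Q accepts in {q0}; no reachable pair has both components accepting, so no string drives both machines to acceptance simultaneously and L(P) ∩ L(Q) = ∅.
So no string is accepted by both, and the intersection is empty.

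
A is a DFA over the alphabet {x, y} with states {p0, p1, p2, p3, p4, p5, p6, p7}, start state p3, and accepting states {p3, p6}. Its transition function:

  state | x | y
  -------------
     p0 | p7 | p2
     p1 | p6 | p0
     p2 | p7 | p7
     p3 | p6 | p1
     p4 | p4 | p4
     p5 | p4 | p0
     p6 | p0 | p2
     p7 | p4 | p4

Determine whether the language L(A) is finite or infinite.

The useful states (reachable from p3 and able to reach an accepting state) are {p1, p3, p6}.
Restricted to these states the transition graph has no cycle, so every accepting path has bounded length and L is finite.

finite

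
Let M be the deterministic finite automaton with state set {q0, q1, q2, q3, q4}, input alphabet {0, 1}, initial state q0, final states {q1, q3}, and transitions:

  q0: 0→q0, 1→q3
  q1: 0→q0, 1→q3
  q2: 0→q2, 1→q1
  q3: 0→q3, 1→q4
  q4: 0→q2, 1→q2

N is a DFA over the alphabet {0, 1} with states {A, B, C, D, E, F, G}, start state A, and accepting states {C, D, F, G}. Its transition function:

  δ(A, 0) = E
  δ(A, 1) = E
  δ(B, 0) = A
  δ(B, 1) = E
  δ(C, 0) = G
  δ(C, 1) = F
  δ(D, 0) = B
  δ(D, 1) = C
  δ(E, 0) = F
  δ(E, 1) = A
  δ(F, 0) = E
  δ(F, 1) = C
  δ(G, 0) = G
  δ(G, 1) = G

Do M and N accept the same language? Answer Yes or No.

No

The string 1 is accepted by M but rejected by N.
So L(M) ≠ L(N).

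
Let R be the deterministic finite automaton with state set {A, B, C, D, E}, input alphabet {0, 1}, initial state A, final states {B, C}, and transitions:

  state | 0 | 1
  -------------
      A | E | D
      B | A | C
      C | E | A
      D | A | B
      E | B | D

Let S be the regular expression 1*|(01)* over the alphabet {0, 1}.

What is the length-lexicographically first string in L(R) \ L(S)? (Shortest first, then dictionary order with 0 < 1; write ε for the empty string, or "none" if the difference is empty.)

The string 00 is accepted by R but not by S.
No shorter string lies in the difference, and 00 is the lexicographically first length-2 string in L(R) \ L(S).

00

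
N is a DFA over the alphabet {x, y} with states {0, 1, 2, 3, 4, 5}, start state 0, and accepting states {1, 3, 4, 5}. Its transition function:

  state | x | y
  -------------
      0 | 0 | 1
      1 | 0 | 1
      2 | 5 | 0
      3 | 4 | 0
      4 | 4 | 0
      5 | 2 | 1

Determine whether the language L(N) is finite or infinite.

infinite

State 0 is reachable from the start and can reach an accepting state, and it lies on the cycle 0 → 0.
Traversing that cycle any number of times yields accepted strings of unbounded length, so the language is infinite.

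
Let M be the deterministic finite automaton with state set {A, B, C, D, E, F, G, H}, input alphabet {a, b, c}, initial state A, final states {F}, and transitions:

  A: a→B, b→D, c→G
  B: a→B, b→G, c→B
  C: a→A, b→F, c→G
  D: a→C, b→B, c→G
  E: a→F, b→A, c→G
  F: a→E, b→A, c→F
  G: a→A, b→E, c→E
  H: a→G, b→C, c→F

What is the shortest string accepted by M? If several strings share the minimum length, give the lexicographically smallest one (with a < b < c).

bab

A breadth-first search from A reaches an accepting state first via the path A → D → C → F on input bab.
No string of length < 3 is accepted (BFS exhausts all shorter strings without reaching an accepting state), and bab is the lexicographically least accepting string of length 3.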